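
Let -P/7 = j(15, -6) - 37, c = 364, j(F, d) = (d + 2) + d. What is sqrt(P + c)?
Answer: 3*sqrt(77) ≈ 26.325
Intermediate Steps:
j(F, d) = 2 + 2*d (j(F, d) = (2 + d) + d = 2 + 2*d)
P = 329 (P = -7*((2 + 2*(-6)) - 37) = -7*((2 - 12) - 37) = -7*(-10 - 37) = -7*(-47) = 329)
sqrt(P + c) = sqrt(329 + 364) = sqrt(693) = 3*sqrt(77)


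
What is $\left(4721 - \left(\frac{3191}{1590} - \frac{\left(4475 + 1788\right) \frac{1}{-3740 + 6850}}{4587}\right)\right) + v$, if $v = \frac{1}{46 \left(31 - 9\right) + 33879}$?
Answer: $\frac{12448808873089823}{2638022015211} \approx 4719.0$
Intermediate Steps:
$v = \frac{1}{34891}$ ($v = \frac{1}{46 \cdot 22 + 33879} = \frac{1}{1012 + 33879} = \frac{1}{34891} \approx 2.8661 \cdot 10^{-5}$)
$\left(4721 - \left(\frac{3191}{1590} - \frac{\left(4475 + 1788\right) \frac{1}{-3740 + 6850}}{4587}\right)\right) + v = \left(4721 - \left(\frac{3191}{1590} - \frac{\left(4475 + 1788\right) \frac{1}{-3740 + 6850}}{4587}\right)\right) + \frac{1}{34891} = \left(4721 - \left(\frac{3191}{1590} - \frac{6263}{3110} \cdot \frac{1}{4587}\right)\right) + \frac{1}{34891} = \left(4721 - \left(\frac{3191}{1590} - 6263 \cdot \frac{1}{3110} \cdot \frac{1}{4587}\right)\right) + \frac{1}{34891} = \left(4721 + \left(- \frac{3191}{1590} + \frac{6263}{3110} \cdot \frac{1}{4587}\right)\right) + \frac{1}{34891} = \left(4721 + \left(- \frac{3191}{1590} + \frac{6263}{14265570}\right)\right) + \frac{1}{34891} = \left(4721 - \frac{151704919}{75607521}\right) + \frac{1}{34891} = \frac{356791401722}{75607521} + \frac{1}{34891} = \frac{12448808873089823}{2638022015211}$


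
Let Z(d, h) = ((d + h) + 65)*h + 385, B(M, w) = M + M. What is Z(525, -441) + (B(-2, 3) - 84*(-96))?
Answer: -57264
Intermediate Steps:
B(M, w) = 2*M
Z(d, h) = 385 + h*(65 + d + h) (Z(d, h) = (65 + d + h)*h + 385 = h*(65 + d + h) + 385 = 385 + h*(65 + d + h))
Z(525, -441) + (B(-2, 3) - 84*(-96)) = (385 + (-441)² + 65*(-441) + 525*(-441)) + (2*(-2) - 84*(-96)) = (385 + 194481 - 28665 - 231525) + (-4 + 8064) = -65324 + 8060 = -57264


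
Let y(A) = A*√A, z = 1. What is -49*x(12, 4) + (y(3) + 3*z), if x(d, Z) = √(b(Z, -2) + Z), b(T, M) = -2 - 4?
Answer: 3 + 3*√3 - 49*I*√2 ≈ 8.1962 - 69.297*I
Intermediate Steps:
b(T, M) = -6
x(d, Z) = √(-6 + Z)
y(A) = A^(3/2)
-49*x(12, 4) + (y(3) + 3*z) = -49*√(-6 + 4) + (3^(3/2) + 3*1) = -49*I*√2 + (3*√3 + 3) = -49*I*√2 + (3 + 3*√3) = 3 + 3*√3 - 49*I*√2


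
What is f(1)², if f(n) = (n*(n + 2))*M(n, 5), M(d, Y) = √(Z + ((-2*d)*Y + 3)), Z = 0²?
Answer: -63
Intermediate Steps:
Z = 0
M(d, Y) = √(3 - 2*Y*d) (M(d, Y) = √(0 + ((-2*d)*Y + 3)) = √(0 + (-2*Y*d + 3)) = √(0 + (3 - 2*Y*d)) = √(3 - 2*Y*d))
f(n) = n*√(3 - 10*n)*(2 + n) (f(n) = (n*(n + 2))*√(3 - 2*5*n) = (n*(2 + n))*√(3 - 10*n) = n*√(3 - 10*n)*(2 + n))
f(1)² = (1*√(3 - 10*1)*(2 + 1))² = (1*√(3 - 10)*3)² = (1*√(-7)*3)² = (1*(I*√7)*3)² = (3*I*√7)² = -63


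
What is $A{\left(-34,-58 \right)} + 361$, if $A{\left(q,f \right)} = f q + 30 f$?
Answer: $593$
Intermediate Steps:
$A{\left(q,f \right)} = 30 f + f q$
$A{\left(-34,-58 \right)} + 361 = - 58 \left(30 - 34\right) + 361 = \left(-58\right) \left(-4\right) + 361 = 232 + 361 = 593$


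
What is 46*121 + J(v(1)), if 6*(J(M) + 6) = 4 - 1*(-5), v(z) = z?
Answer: 11123/2 ≈ 5561.5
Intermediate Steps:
J(M) = -9/2 (J(M) = -6 + (4 - 1*(-5))/6 = -6 + (4 + 5)/6 = -6 + (⅙)*9 = -6 + 3/2 = -9/2)
46*121 + J(v(1)) = 46*121 - 9/2 = 5566 - 9/2 = 11123/2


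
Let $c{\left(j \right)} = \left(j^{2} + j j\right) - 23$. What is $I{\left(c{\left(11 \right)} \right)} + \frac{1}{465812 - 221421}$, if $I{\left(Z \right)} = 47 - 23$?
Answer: $\frac{5865385}{244391} \approx 24.0$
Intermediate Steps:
$c{\left(j \right)} = -23 + 2 j^{2}$ ($c{\left(j \right)} = \left(j^{2} + j^{2}\right) - 23 = 2 j^{2} - 23 = -23 + 2 j^{2}$)
$I{\left(Z \right)} = 24$
$I{\left(c{\left(11 \right)} \right)} + \frac{1}{465812 - 221421} = 24 + \frac{1}{465812 - 221421} = 24 + \frac{1}{244391} = \frac{5865385}{244391}$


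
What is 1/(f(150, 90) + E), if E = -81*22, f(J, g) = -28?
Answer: -1/1810 ≈ -0.00055249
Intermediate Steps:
E = -1782
1/(f(150, 90) + E) = 1/(-28 - 1782) = 1/(-1810) = -1/1810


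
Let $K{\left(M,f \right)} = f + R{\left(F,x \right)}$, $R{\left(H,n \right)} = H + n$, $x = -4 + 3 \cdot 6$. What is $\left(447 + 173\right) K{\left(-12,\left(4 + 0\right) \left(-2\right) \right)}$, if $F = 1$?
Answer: $4340$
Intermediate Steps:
$x = 14$ ($x = -4 + 18 = 14$)
$K{\left(M,f \right)} = 15 + f$ ($K{\left(M,f \right)} = f + \left(1 + 14\right) = f + 15 = 15 + f$)
$\left(447 + 173\right) K{\left(-12,\left(4 + 0\right) \left(-2\right) \right)} = \left(447 + 173\right) \left(15 + \left(4 + 0\right) \left(-2\right)\right) = 620 \left(15 + 4 \left(-2\right)\right) = 620 \left(15 - 8\right) = 620 \cdot 7 = 4340$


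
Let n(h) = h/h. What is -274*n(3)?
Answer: -274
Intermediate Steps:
n(h) = 1
-274*n(3) = -274*1 = -274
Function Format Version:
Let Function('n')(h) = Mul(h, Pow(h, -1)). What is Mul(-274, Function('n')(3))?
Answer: -274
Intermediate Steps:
Function('n')(h) = 1
Mul(-274, Function('n')(3)) = Mul(-274, 1) = -274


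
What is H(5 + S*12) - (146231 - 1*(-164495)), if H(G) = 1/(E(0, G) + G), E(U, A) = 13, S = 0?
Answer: -5593067/18 ≈ -3.1073e+5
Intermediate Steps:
H(G) = 1/(13 + G)
H(5 + S*12) - (146231 - 1*(-164495)) = 1/(13 + (5 + 0*12)) - (146231 - 1*(-164495)) = 1/(13 + (5 + 0)) - (146231 + 164495) = 1/(13 + 5) - 1*310726 = 1/18 - 310726 = -5593067/18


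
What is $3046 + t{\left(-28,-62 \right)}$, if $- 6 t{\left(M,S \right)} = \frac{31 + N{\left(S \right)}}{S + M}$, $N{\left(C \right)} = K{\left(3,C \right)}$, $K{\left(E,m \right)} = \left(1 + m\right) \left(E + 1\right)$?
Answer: $\frac{548209}{180} \approx 3045.6$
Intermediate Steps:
$K{\left(E,m \right)} = \left(1 + E\right) \left(1 + m\right)$ ($K{\left(E,m \right)} = \left(1 + m\right) \left(1 + E\right) = \left(1 + E\right) \left(1 + m\right)$)
$N{\left(C \right)} = 4 + 4 C$ ($N{\left(C \right)} = 1 + 3 + C + 3 C = 4 + 4 C$)
$t{\left(M,S \right)} = - \frac{35 + 4 S}{6 \left(M + S\right)}$ ($t{\left(M,S \right)} = - \frac{\left(31 + \left(4 + 4 S\right)\right) \frac{1}{S + M}}{6} = - \frac{\left(35 + 4 S\right) \frac{1}{M + S}}{6} = - \frac{\frac{1}{M + S} \left(35 + 4 S\right)}{6} = - \frac{35 + 4 S}{6 \left(M + S\right)}$)
$3046 + t{\left(-28,-62 \right)} = 3046 + \frac{-35 - -248}{6 \left(-28 - 62\right)} = 3046 + \frac{-35 + 248}{6 \left(-90\right)} = 3046 + \frac{1}{6} \left(- \frac{1}{90}\right) 213 = 3046 - \frac{71}{180} = \frac{548209}{180}$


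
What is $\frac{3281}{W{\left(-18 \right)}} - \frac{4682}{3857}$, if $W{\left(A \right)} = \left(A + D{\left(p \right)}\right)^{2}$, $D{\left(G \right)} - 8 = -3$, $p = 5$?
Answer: $\frac{11863559}{651833} \approx 18.2$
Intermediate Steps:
$D{\left(G \right)} = 5$ ($D{\left(G \right)} = 8 - 3 = 5$)
$W{\left(A \right)} = \left(5 + A\right)^{2}$ ($W{\left(A \right)} = \left(A + 5\right)^{2} = \left(5 + A\right)^{2}$)
$\frac{3281}{W{\left(-18 \right)}} - \frac{4682}{3857} = \frac{3281}{\left(5 - 18\right)^{2}} - \frac{4682}{3857} = \frac{3281}{\left(-13\right)^{2}} - \frac{4682}{3857} = \frac{3281}{169} - \frac{4682}{3857} = \frac{11863559}{651833}$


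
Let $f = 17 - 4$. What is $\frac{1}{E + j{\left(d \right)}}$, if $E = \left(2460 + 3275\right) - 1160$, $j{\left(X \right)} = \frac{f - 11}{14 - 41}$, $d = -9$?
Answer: $\frac{27}{123523} \approx 0.00021858$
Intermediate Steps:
$f = 13$
$j{\left(X \right)} = - \frac{2}{27}$ ($j{\left(X \right)} = \frac{13 - 11}{14 - 41} = \frac{2}{-27} = 2 \left(- \frac{1}{27}\right) = - \frac{2}{27}$)
$E = 4575$ ($E = 5735 - 1160 = 4575$)
$\frac{1}{E + j{\left(d \right)}} = \frac{1}{4575 - \frac{2}{27}} = \frac{1}{\frac{123523}{27}} = \frac{27}{123523}$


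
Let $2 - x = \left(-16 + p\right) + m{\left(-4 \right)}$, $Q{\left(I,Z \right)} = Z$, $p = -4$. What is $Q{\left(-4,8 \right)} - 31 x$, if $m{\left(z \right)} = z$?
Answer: $-798$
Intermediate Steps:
$x = 26$ ($x = 2 - \left(\left(-16 - 4\right) - 4\right) = 2 - \left(-20 - 4\right) = 2 - -24 = 2 + 24 = 26$)
$Q{\left(-4,8 \right)} - 31 x = 8 - 806 = -798$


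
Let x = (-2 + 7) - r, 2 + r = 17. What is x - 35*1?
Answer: -45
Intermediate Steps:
r = 15 (r = -2 + 17 = 15)
x = -10 (x = (-2 + 7) - 1*15 = 5 - 15 = -10)
x - 35*1 = -10 - 35*1 = -10 - 35 = -45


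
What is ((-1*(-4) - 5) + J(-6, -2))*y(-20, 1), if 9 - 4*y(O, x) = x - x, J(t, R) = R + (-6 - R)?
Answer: -63/4 ≈ -15.750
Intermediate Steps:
J(t, R) = -6
y(O, x) = 9/4 (y(O, x) = 9/4 - (x - x)/4 = 9/4 - ¼*0 = 9/4 + 0 = 9/4)
((-1*(-4) - 5) + J(-6, -2))*y(-20, 1) = ((-1*(-4) - 5) - 6)*(9/4) = ((4 - 5) - 6)*(9/4) = (-1 - 6)*(9/4) = -7*9/4 = -63/4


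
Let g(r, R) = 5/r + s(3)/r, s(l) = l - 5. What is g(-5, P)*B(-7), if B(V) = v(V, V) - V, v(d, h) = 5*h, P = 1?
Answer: 84/5 ≈ 16.800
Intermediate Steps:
s(l) = -5 + l
B(V) = 4*V (B(V) = 5*V - V = 4*V)
g(r, R) = 3/r (g(r, R) = 5/r + (-5 + 3)/r = 5/r - 2/r = 3/r)
g(-5, P)*B(-7) = (3/(-5))*(4*(-7)) = (3*(-⅕))*(-28) = -⅗*(-28) = 84/5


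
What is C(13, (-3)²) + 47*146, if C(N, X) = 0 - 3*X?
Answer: 6835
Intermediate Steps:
C(N, X) = -3*X
C(13, (-3)²) + 47*146 = -3*(-3)² + 47*146 = -3*9 + 6862 = -27 + 6862 = 6835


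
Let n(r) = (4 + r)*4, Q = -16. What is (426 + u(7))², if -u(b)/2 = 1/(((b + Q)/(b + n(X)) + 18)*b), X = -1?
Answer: 985985449024/5433561 ≈ 1.8146e+5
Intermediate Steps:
n(r) = 16 + 4*r
u(b) = -2/(b*(18 + (-16 + b)/(12 + b))) (u(b) = -2/(((b - 16)/(b + (16 + 4*(-1))) + 18)*b) = -2/(((-16 + b)/(b + (16 - 4)) + 18)*b) = -2/(((-16 + b)/(b + 12) + 18)*b) = -2/(((-16 + b)/(12 + b) + 18)*b) = -2/((18 + (-16 + b)/(12 + b))*b) = -2/(b*(18 + (-16 + b)/(12 + b))))
(426 + u(7))² = (426 + 2*(-12 - 1*7)/(7*(200 + 19*7)))² = (426 + 2*(⅐)*(-12 - 7)/(200 + 133))² = (426 + 2*(⅐)*(-19)/333)² = (426 + 2*(⅐)*(1/333)*(-19))² = (426 - 38/2331)² = (992968/2331)² = 985985449024/5433561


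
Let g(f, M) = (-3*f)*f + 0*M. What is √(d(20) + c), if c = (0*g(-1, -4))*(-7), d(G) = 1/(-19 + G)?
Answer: 1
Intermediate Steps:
g(f, M) = -3*f² (g(f, M) = -3*f² + 0 = -3*f²)
c = 0 (c = (0*(-3*(-1)²))*(-7) = (0*(-3*1))*(-7) = (0*(-3))*(-7) = 0*(-7) = 0)
√(d(20) + c) = √(1/(-19 + 20) + 0) = √(1/1 + 0) = √(1 + 0) = √1 = 1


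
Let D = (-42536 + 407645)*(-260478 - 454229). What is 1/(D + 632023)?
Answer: -1/260945326040 ≈ -3.8322e-12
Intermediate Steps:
D = -260945958063 (D = 365109*(-714707) = -260945958063)
1/(D + 632023) = 1/(-260945958063 + 632023) = 1/(-260945326040) = -1/260945326040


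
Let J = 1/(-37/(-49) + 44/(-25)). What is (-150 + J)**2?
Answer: 34549515625/1515361 ≈ 22800.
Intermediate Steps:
J = -1225/1231 (J = 1/(-37*(-1/49) + 44*(-1/25)) = 1/(37/49 - 44/25) = 1/(-1231/1225) = -1225/1231 ≈ -0.99513)
(-150 + J)**2 = (-150 - 1225/1231)**2 = (-185875/1231)**2 = 34549515625/1515361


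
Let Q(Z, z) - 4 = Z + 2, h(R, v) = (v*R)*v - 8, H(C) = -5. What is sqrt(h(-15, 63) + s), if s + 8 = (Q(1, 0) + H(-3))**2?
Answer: I*sqrt(59547) ≈ 244.02*I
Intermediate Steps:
h(R, v) = -8 + R*v**2 (h(R, v) = (R*v)*v - 8 = R*v**2 - 8 = -8 + R*v**2)
Q(Z, z) = 6 + Z (Q(Z, z) = 4 + (Z + 2) = 4 + (2 + Z) = 6 + Z)
s = -4 (s = -8 + ((6 + 1) - 5)**2 = -8 + (7 - 5)**2 = -8 + 2**2 = -8 + 4 = -4)
sqrt(h(-15, 63) + s) = sqrt((-8 - 15*63**2) - 4) = sqrt((-8 - 15*3969) - 4) = sqrt((-8 - 59535) - 4) = sqrt(-59543 - 4) = sqrt(-59547) = I*sqrt(59547)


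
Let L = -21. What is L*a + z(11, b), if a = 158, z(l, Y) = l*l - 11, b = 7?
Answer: -3208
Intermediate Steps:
z(l, Y) = -11 + l**2 (z(l, Y) = l**2 - 11 = -11 + l**2)
L*a + z(11, b) = -21*158 + (-11 + 11**2) = -3318 + (-11 + 121) = -3318 + 110 = -3208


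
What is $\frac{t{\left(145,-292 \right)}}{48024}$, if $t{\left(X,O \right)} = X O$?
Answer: $- \frac{365}{414} \approx -0.88164$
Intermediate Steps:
$t{\left(X,O \right)} = O X$
$\frac{t{\left(145,-292 \right)}}{48024} = \frac{\left(-292\right) 145}{48024} = \left(-42340\right) \frac{1}{48024} = - \frac{365}{414}$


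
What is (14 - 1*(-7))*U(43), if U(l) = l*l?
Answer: 38829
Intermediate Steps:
U(l) = l²
(14 - 1*(-7))*U(43) = (14 - 1*(-7))*43² = (14 + 7)*1849 = 21*1849 = 38829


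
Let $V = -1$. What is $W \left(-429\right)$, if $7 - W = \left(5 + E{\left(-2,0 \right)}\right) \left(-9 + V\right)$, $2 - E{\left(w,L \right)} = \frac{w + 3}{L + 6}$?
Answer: $-32318$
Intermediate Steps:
$E{\left(w,L \right)} = 2 - \frac{3 + w}{6 + L}$ ($E{\left(w,L \right)} = 2 - \frac{w + 3}{L + 6} = 2 - \frac{3 + w}{6 + L}$)
$W = \frac{226}{3}$ ($W = 7 - \left(5 + \frac{9 - -2 + 2 \cdot 0}{6 + 0}\right) \left(-9 - 1\right) = 7 - \left(5 + \frac{9 + 2 + 0}{6}\right) \left(-10\right) = 7 - \left(5 + \frac{1}{6} \cdot 11\right) \left(-10\right) = 7 - \left(5 + \frac{11}{6}\right) \left(-10\right) = 7 - \frac{41}{6} \left(-10\right) = 7 - - \frac{205}{3} = 7 + \frac{205}{3} = \frac{226}{3} \approx 75.333$)
$W \left(-429\right) = \frac{226}{3} \left(-429\right) = -32318$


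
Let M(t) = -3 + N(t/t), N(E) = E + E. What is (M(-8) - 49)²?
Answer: 2500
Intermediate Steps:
N(E) = 2*E
M(t) = -1 (M(t) = -3 + 2*(t/t) = -3 + 2*1 = -3 + 2 = -1)
(M(-8) - 49)² = (-1 - 49)² = (-50)² = 2500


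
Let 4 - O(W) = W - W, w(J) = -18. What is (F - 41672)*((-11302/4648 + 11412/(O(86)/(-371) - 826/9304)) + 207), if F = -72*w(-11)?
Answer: 21962396664334966/4753991 ≈ 4.6198e+9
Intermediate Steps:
O(W) = 4 (O(W) = 4 - (W - W) = 4 - 1*0 = 4 + 0 = 4)
F = 1296 (F = -72*(-18) = 1296)
(F - 41672)*((-11302/4648 + 11412/(O(86)/(-371) - 826/9304)) + 207) = (1296 - 41672)*((-11302/4648 + 11412/(4/(-371) - 826/9304)) + 207) = -40376*((-11302*1/4648 + 11412/(4*(-1/371) - 826*1/9304)) + 207) = -40376*((-5651/2324 + 11412/(-4/371 - 413/4652)) + 207) = -40376*((-5651/2324 + 11412/(-171831/1725892)) + 207) = -40376*((-5651/2324 + 11412*(-1725892/171831)) + 207) = -40376*((-5651/2324 - 6565293168/57277) + 207) = -40376*(-15258064994759/133111748 + 207) = -40376*(-15230510862923/133111748) = 21962396664334966/4753991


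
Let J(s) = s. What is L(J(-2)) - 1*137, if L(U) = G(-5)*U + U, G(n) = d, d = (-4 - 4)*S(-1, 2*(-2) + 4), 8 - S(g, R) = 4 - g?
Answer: -91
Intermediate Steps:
S(g, R) = 4 + g (S(g, R) = 8 - (4 - g) = 8 + (-4 + g) = 4 + g)
d = -24 (d = (-4 - 4)*(4 - 1) = -8*3 = -24)
G(n) = -24
L(U) = -23*U (L(U) = -24*U + U = -23*U)
L(J(-2)) - 1*137 = -23*(-2) - 1*137 = 46 - 137 = -91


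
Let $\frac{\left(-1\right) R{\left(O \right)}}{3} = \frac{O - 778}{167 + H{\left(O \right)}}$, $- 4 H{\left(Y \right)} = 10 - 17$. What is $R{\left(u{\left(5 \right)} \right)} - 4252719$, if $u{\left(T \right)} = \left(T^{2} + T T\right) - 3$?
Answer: $- \frac{956858851}{225} \approx -4.2527 \cdot 10^{6}$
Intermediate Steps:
$H{\left(Y \right)} = \frac{7}{4}$ ($H{\left(Y \right)} = - \frac{10 - 17}{4} = \left(- \frac{1}{4}\right) \left(-7\right) = \frac{7}{4}$)
$u{\left(T \right)} = -3 + 2 T^{2}$ ($u{\left(T \right)} = \left(T^{2} + T^{2}\right) - 3 = 2 T^{2} - 3 = -3 + 2 T^{2}$)
$R{\left(O \right)} = \frac{3112}{225} - \frac{4 O}{225}$ ($R{\left(O \right)} = - 3 \frac{O - 778}{167 + \frac{7}{4}} = - 3 \frac{-778 + O}{\frac{675}{4}} = - 3 \left(-778 + O\right) \frac{4}{675} = - 3 \left(- \frac{3112}{675} + \frac{4 O}{675}\right) = \frac{3112}{225} - \frac{4 O}{225}$)
$R{\left(u{\left(5 \right)} \right)} - 4252719 = \left(\frac{3112}{225} - \frac{4 \left(-3 + 2 \cdot 5^{2}\right)}{225}\right) - 4252719 = \left(\frac{3112}{225} - \frac{4 \left(-3 + 2 \cdot 25\right)}{225}\right) - 4252719 = \left(\frac{3112}{225} - \frac{4 \left(-3 + 50\right)}{225}\right) - 4252719 = \left(\frac{3112}{225} - \frac{188}{225}\right) - 4252719 = \frac{2924}{225} - 4252719 = - \frac{956858851}{225}$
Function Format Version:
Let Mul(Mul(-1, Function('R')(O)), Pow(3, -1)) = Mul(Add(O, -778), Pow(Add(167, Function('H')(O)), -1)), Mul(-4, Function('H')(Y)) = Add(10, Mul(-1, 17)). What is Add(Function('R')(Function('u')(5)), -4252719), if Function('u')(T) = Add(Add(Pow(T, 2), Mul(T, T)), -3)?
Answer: Rational(-956858851, 225) ≈ -4.2527e+6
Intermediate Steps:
Function('H')(Y) = Rational(7, 4) (Function('H')(Y) = Mul(Rational(-1, 4), Add(10, Mul(-1, 17))) = Mul(Rational(-1, 4), Add(10, -17)) = Mul(Rational(-1, 4), -7) = Rational(7, 4))
Function('u')(T) = Add(-3, Mul(2, Pow(T, 2))) (Function('u')(T) = Add(Add(Pow(T, 2), Pow(T, 2)), -3) = Add(Mul(2, Pow(T, 2)), -3) = Add(-3, Mul(2, Pow(T, 2))))
Function('R')(O) = Add(Rational(3112, 225), Mul(Rational(-4, 225), O)) (Function('R')(O) = Mul(-3, Mul(Add(O, -778), Pow(Add(167, Rational(7, 4)), -1))) = Mul(-3, Mul(Add(-778, O), Pow(Rational(675, 4), -1))) = Mul(-3, Mul(Add(-778, O), Rational(4, 675))) = Mul(-3, Add(Rational(-3112, 675), Mul(Rational(4, 675), O))) = Add(Rational(3112, 225), Mul(Rational(-4, 225), O)))
Add(Function('R')(Function('u')(5)), -4252719) = Add(Add(Rational(3112, 225), Mul(Rational(-4, 225), Add(-3, Mul(2, Pow(5, 2))))), -4252719) = Add(Add(Rational(3112, 225), Mul(Rational(-4, 225), Add(-3, Mul(2, 25)))), -4252719) = Add(Add(Rational(3112, 225), Mul(Rational(-4, 225), Add(-3, 50))), -4252719) = Add(Add(Rational(3112, 225), Mul(Rational(-4, 225), 47)), -4252719) = Add(Add(Rational(3112, 225), Rational(-188, 225)), -4252719) = Add(Rational(2924, 225), -4252719) = Rational(-956858851, 225)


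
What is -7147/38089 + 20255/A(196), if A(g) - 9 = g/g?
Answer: 154284245/76178 ≈ 2025.3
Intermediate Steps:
A(g) = 10 (A(g) = 9 + g/g = 9 + 1 = 10)
-7147/38089 + 20255/A(196) = -7147/38089 + 20255/10 = -7147*1/38089 + 20255*(⅒) = -7147/38089 + 4051/2 = 154284245/76178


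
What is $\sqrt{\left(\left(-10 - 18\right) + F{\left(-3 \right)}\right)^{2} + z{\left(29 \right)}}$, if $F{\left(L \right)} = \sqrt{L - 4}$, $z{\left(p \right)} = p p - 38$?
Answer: $2 \sqrt{395 - 14 i \sqrt{7}} \approx 39.793 - 1.8617 i$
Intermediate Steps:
$z{\left(p \right)} = -38 + p^{2}$ ($z{\left(p \right)} = p^{2} - 38 = -38 + p^{2}$)
$F{\left(L \right)} = \sqrt{-4 + L}$
$\sqrt{\left(\left(-10 - 18\right) + F{\left(-3 \right)}\right)^{2} + z{\left(29 \right)}} = \sqrt{\left(\left(-10 - 18\right) + \sqrt{-4 - 3}\right)^{2} - \left(38 - 29^{2}\right)} = \sqrt{\left(\left(-10 - 18\right) + \sqrt{-7}\right)^{2} + \left(-38 + 841\right)} = \sqrt{\left(-28 + i \sqrt{7}\right)^{2} + 803} = \sqrt{803 + \left(-28 + i \sqrt{7}\right)^{2}}$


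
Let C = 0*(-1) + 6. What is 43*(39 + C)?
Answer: 1935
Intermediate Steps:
C = 6 (C = 0 + 6 = 6)
43*(39 + C) = 43*(39 + 6) = 43*45 = 1935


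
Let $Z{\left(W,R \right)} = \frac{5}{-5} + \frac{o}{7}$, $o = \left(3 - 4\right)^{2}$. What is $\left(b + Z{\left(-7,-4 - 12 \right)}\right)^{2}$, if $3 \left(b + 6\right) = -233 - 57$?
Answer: $\frac{4726276}{441} \approx 10717.0$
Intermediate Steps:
$o = 1$ ($o = \left(-1\right)^{2} = 1$)
$b = - \frac{308}{3}$ ($b = -6 + \frac{-233 - 57}{3} = -6 + \frac{1}{3} \left(-290\right) = -6 - \frac{290}{3} = - \frac{308}{3} \approx -102.67$)
$Z{\left(W,R \right)} = - \frac{6}{7}$ ($Z{\left(W,R \right)} = \frac{5}{-5} + 1 \cdot \frac{1}{7} = 5 \left(- \frac{1}{5}\right) + 1 \cdot \frac{1}{7} = -1 + \frac{1}{7} = - \frac{6}{7}$)
$\left(b + Z{\left(-7,-4 - 12 \right)}\right)^{2} = \left(- \frac{308}{3} - \frac{6}{7}\right)^{2} = \left(- \frac{2174}{21}\right)^{2} = \frac{4726276}{441}$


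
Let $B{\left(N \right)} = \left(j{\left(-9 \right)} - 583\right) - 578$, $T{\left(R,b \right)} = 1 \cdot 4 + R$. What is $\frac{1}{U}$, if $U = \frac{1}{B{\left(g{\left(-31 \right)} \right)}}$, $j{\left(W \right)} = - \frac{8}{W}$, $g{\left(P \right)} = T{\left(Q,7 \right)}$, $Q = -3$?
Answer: $- \frac{10441}{9} \approx -1160.1$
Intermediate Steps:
$T{\left(R,b \right)} = 4 + R$
$g{\left(P \right)} = 1$ ($g{\left(P \right)} = 4 - 3 = 1$)
$B{\left(N \right)} = - \frac{10441}{9}$ ($B{\left(N \right)} = \left(- \frac{8}{-9} - 583\right) - 578 = \left(\left(-8\right) \left(- \frac{1}{9}\right) - 583\right) - 578 = \left(\frac{8}{9} - 583\right) - 578 = - \frac{5239}{9} - 578 = - \frac{10441}{9}$)
$U = - \frac{9}{10441}$ ($U = \frac{1}{- \frac{10441}{9}} = - \frac{9}{10441} \approx -0.00086199$)
$\frac{1}{U} = \frac{1}{- \frac{9}{10441}} = - \frac{10441}{9}$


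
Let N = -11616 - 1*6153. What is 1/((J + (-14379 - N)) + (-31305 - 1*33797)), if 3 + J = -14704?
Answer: -1/76419 ≈ -1.3086e-5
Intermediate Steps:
N = -17769 (N = -11616 - 6153 = -17769)
J = -14707 (J = -3 - 14704 = -14707)
1/((J + (-14379 - N)) + (-31305 - 1*33797)) = 1/((-14707 + (-14379 - 1*(-17769))) + (-31305 - 1*33797)) = 1/((-14707 + (-14379 + 17769)) + (-31305 - 33797)) = 1/((-14707 + 3390) - 65102) = 1/(-11317 - 65102) = 1/(-76419) = -1/76419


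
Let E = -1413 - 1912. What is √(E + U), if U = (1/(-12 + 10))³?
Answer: I*√53202/4 ≈ 57.664*I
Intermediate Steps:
E = -3325
U = -⅛ (U = (1/(-2))³ = (-½)³ = -⅛ ≈ -0.12500)
√(E + U) = √(-3325 - ⅛) = √(-26601/8) = I*√53202/4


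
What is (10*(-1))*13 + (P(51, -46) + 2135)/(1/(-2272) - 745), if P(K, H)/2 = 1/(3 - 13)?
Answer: -1124467978/8463205 ≈ -132.87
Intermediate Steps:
P(K, H) = -⅕ (P(K, H) = 2/(3 - 13) = 2/(-10) = 2*(-⅒) = -⅕)
(10*(-1))*13 + (P(51, -46) + 2135)/(1/(-2272) - 745) = (10*(-1))*13 + (-⅕ + 2135)/(1/(-2272) - 745) = -10*13 + 10674/(5*(-1/2272 - 745)) = -130 + 10674/(5*(-1692641/2272)) = -130 + (10674/5)*(-2272/1692641) = -130 - 24251328/8463205 = -1124467978/8463205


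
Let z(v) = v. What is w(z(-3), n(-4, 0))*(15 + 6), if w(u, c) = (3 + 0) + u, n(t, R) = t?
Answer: 0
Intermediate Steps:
w(u, c) = 3 + u
w(z(-3), n(-4, 0))*(15 + 6) = (3 - 3)*(15 + 6) = 0*21 = 0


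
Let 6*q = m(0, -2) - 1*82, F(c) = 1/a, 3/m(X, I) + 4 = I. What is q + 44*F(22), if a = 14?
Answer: -297/28 ≈ -10.607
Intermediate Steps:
m(X, I) = 3/(-4 + I)
F(c) = 1/14
q = -55/4 (q = (3/(-4 - 2) - 1*82)/6 = (3/(-6) - 82)/6 = (3*(-1/6) - 82)/6 = (-1/2 - 82)/6 = (1/6)*(-165/2) = -55/4 ≈ -13.750)
q + 44*F(22) = -55/4 + 44*(1/14) = -55/4 + 22/7 = -297/28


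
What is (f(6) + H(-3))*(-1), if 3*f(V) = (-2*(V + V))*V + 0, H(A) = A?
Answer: 51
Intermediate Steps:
f(V) = -4*V²/3 (f(V) = ((-2*(V + V))*V + 0)/3 = ((-4*V)*V + 0)/3 = (-4*V² + 0)/3 = (-4*V²)/3 = -4*V²/3)
(f(6) + H(-3))*(-1) = (-4/3*6² - 3)*(-1) = (-4/3*36 - 3)*(-1) = (-48 - 3)*(-1) = -51*(-1) = 51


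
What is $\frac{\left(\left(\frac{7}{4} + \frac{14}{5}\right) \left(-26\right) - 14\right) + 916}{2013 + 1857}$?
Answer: $\frac{7837}{38700} \approx 0.20251$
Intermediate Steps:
$\frac{\left(\left(\frac{7}{4} + \frac{14}{5}\right) \left(-26\right) - 14\right) + 916}{2013 + 1857} = \frac{\left(\left(7 \cdot \frac{1}{4} + 14 \cdot \frac{1}{5}\right) \left(-26\right) - 14\right) + 916}{3870} = \left(\left(\left(\frac{7}{4} + \frac{14}{5}\right) \left(-26\right) - 14\right) + 916\right) \frac{1}{3870} = \left(\left(\frac{91}{20} \left(-26\right) - 14\right) + 916\right) \frac{1}{3870} = \left(\left(- \frac{1183}{10} - 14\right) + 916\right) \frac{1}{3870} = \left(- \frac{1323}{10} + 916\right) \frac{1}{3870} = \frac{7837}{10} \cdot \frac{1}{3870} = \frac{7837}{38700}$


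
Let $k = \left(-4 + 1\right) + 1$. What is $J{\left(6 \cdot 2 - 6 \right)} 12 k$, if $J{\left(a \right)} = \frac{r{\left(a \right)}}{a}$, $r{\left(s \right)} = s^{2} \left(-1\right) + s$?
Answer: $120$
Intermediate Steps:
$r{\left(s \right)} = s - s^{2}$ ($r{\left(s \right)} = - s^{2} + s = s - s^{2}$)
$k = -2$ ($k = -3 + 1 = -2$)
$J{\left(a \right)} = 1 - a$ ($J{\left(a \right)} = \frac{a \left(1 - a\right)}{a} = 1 - a$)
$J{\left(6 \cdot 2 - 6 \right)} 12 k = \left(1 - \left(6 \cdot 2 - 6\right)\right) 12 \left(-2\right) = \left(1 - \left(12 - 6\right)\right) 12 \left(-2\right) = \left(1 - 6\right) 12 \left(-2\right) = \left(-5\right) 12 \left(-2\right) = \left(-60\right) \left(-2\right) = 120$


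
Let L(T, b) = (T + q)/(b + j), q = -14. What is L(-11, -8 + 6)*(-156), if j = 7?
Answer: 780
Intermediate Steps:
L(T, b) = (-14 + T)/(7 + b) (L(T, b) = (T - 14)/(b + 7) = (-14 + T)/(7 + b))
L(-11, -8 + 6)*(-156) = ((-14 - 11)/(7 + (-8 + 6)))*(-156) = (-25/(7 - 2))*(-156) = (-25/5)*(-156) = ((1/5)*(-25))*(-156) = -5*(-156) = 780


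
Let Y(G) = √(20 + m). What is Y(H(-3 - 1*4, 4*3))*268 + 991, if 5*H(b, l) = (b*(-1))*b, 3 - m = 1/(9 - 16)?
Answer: 991 + 2412*√14/7 ≈ 2280.3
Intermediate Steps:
m = 22/7 (m = 3 - 1/(9 - 16) = 3 - 1/(-7) = 3 - 1*(-⅐) = 3 + ⅐ = 22/7 ≈ 3.1429)
H(b, l) = -b²/5 (H(b, l) = ((b*(-1))*b)/5 = ((-b)*b)/5 = (-b²)/5 = -b²/5)
Y(G) = 9*√14/7 (Y(G) = √(20 + 22/7) = √(162/7) = 9*√14/7)
Y(H(-3 - 1*4, 4*3))*268 + 991 = (9*√14/7)*268 + 991 = 2412*√14/7 + 991 = 991 + 2412*√14/7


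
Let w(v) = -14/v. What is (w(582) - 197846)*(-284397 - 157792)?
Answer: 25458232639477/291 ≈ 8.7485e+10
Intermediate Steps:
(w(582) - 197846)*(-284397 - 157792) = (-14/582 - 197846)*(-284397 - 157792) = (-14*1/582 - 197846)*(-442189) = (-7/291 - 197846)*(-442189) = -57573193/291*(-442189) = 25458232639477/291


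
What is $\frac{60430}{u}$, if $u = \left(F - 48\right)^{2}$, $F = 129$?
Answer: $\frac{60430}{6561} \approx 9.2105$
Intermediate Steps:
$u = 6561$ ($u = \left(129 - 48\right)^{2} = 81^{2} = 6561$)
$\frac{60430}{u} = \frac{60430}{6561}$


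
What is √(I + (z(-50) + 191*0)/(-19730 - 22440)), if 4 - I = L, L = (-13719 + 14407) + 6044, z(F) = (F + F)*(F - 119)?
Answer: I*√119651749522/4217 ≈ 82.027*I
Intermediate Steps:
z(F) = 2*F*(-119 + F) (z(F) = (2*F)*(-119 + F) = 2*F*(-119 + F))
L = 6732 (L = 688 + 6044 = 6732)
I = -6728 (I = 4 - 1*6732 = 4 - 6732 = -6728)
√(I + (z(-50) + 191*0)/(-19730 - 22440)) = √(-6728 + (2*(-50)*(-119 - 50) + 191*0)/(-19730 - 22440)) = √(-6728 + (2*(-50)*(-169) + 0)/(-42170)) = √(-6728 + (16900 + 0)*(-1/42170)) = √(-6728 + 16900*(-1/42170)) = √(-6728 - 1690/4217) = √(-28373666/4217) = I*√119651749522/4217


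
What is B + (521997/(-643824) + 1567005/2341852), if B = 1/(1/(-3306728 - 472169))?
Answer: -27929393868185845/7390884912 ≈ -3.7789e+6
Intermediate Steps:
B = -3778897 (B = 1/(1/(-3778897)) = 1/(-1/3778897) = -3778897)
B + (521997/(-643824) + 1567005/2341852) = -3778897 + (521997/(-643824) + 1567005/2341852) = -3778897 + (521997*(-1/643824) + 1567005*(1/2341852)) = -3778897 + (-173999/214608 + 1567005/2341852) = -3778897 - 1046883781/7390884912 = -27929393868185845/7390884912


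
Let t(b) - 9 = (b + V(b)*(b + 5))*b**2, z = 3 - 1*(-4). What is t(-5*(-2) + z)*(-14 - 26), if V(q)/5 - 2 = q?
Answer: -24357280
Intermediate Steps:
V(q) = 10 + 5*q
z = 7 (z = 3 + 4 = 7)
t(b) = 9 + b**2*(b + (5 + b)*(10 + 5*b)) (t(b) = 9 + (b + (10 + 5*b)*(b + 5))*b**2 = 9 + (b + (10 + 5*b)*(5 + b))*b**2 = 9 + (b + (5 + b)*(10 + 5*b))*b**2 = 9 + b**2*(b + (5 + b)*(10 + 5*b)))
t(-5*(-2) + z)*(-14 - 26) = (9 + 5*(-5*(-2) + 7)**4 + 36*(-5*(-2) + 7)**3 + 50*(-5*(-2) + 7)**2)*(-14 - 26) = (9 + 5*(10 + 7)**4 + 36*(10 + 7)**3 + 50*(10 + 7)**2)*(-40) = (9 + 5*17**4 + 36*17**3 + 50*17**2)*(-40) = (9 + 5*83521 + 36*4913 + 50*289)*(-40) = (9 + 417605 + 176868 + 14450)*(-40) = 608932*(-40) = -24357280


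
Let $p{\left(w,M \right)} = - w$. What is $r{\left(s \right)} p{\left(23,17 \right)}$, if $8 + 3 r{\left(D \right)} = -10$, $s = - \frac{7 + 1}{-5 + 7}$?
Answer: $138$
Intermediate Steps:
$s = -4$ ($s = - \frac{8}{2} = \left(-1\right) 4 = -4$)
$r{\left(D \right)} = -6$ ($r{\left(D \right)} = - \frac{8}{3} + \frac{1}{3} \left(-10\right) = - \frac{8}{3} - \frac{10}{3} = -6$)
$r{\left(s \right)} p{\left(23,17 \right)} = - 6 \left(\left(-1\right) 23\right) = \left(-6\right) \left(-23\right) = 138$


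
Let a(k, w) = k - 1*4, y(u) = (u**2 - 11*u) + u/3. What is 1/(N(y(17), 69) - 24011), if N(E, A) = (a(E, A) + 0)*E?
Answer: -9/115646 ≈ -7.7824e-5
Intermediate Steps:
y(u) = u**2 - 32*u/3 (y(u) = (u**2 - 11*u) + u*(1/3) = (u**2 - 11*u) + u/3 = u**2 - 32*u/3)
a(k, w) = -4 + k (a(k, w) = k - 4 = -4 + k)
N(E, A) = E*(-4 + E) (N(E, A) = ((-4 + E) + 0)*E = (-4 + E)*E = E*(-4 + E))
1/(N(y(17), 69) - 24011) = 1/(((1/3)*17*(-32 + 3*17))*(-4 + (1/3)*17*(-32 + 3*17)) - 24011) = 1/(((1/3)*17*(-32 + 51))*(-4 + (1/3)*17*(-32 + 51)) - 24011) = 1/(((1/3)*17*19)*(-4 + (1/3)*17*19) - 24011) = 1/(323*(-4 + 323/3)/3 - 24011) = 1/((323/3)*(311/3) - 24011) = 1/(100453/9 - 24011) = 1/(-115646/9) = -9/115646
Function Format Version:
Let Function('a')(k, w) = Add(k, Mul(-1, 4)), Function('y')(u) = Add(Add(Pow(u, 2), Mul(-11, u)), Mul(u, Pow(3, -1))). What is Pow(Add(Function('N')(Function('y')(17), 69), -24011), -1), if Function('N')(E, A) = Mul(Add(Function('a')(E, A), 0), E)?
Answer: Rational(-9, 115646) ≈ -7.7824e-5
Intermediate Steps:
Function('y')(u) = Add(Pow(u, 2), Mul(Rational(-32, 3), u)) (Function('y')(u) = Add(Add(Pow(u, 2), Mul(-11, u)), Mul(u, Rational(1, 3))) = Add(Add(Pow(u, 2), Mul(-11, u)), Mul(Rational(1, 3), u)) = Add(Pow(u, 2), Mul(Rational(-32, 3), u)))
Function('a')(k, w) = Add(-4, k) (Function('a')(k, w) = Add(k, -4) = Add(-4, k))
Function('N')(E, A) = Mul(E, Add(-4, E)) (Function('N')(E, A) = Mul(Add(Add(-4, E), 0), E) = Mul(Add(-4, E), E) = Mul(E, Add(-4, E)))
Pow(Add(Function('N')(Function('y')(17), 69), -24011), -1) = Pow(Add(Mul(Mul(Rational(1, 3), 17, Add(-32, Mul(3, 17))), Add(-4, Mul(Rational(1, 3), 17, Add(-32, Mul(3, 17))))), -24011), -1) = Pow(Add(Mul(Mul(Rational(1, 3), 17, Add(-32, 51)), Add(-4, Mul(Rational(1, 3), 17, Add(-32, 51)))), -24011), -1) = Pow(Add(Mul(Mul(Rational(1, 3), 17, 19), Add(-4, Mul(Rational(1, 3), 17, 19))), -24011), -1) = Pow(Add(Mul(Rational(323, 3), Add(-4, Rational(323, 3))), -24011), -1) = Pow(Add(Mul(Rational(323, 3), Rational(311, 3)), -24011), -1) = Pow(Add(Rational(100453, 9), -24011), -1) = Pow(Rational(-115646, 9), -1) = Rational(-9, 115646)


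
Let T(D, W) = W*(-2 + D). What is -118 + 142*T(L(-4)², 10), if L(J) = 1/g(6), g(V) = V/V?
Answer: -1538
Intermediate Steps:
g(V) = 1
L(J) = 1 (L(J) = 1/1 = 1)
-118 + 142*T(L(-4)², 10) = -118 + 142*(10*(-2 + 1²)) = -118 + 142*(10*(-2 + 1)) = -118 + 142*(10*(-1)) = -118 + 142*(-10) = -118 - 1420 = -1538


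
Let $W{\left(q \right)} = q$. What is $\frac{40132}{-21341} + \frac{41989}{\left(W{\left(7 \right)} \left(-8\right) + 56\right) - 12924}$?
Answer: $- \frac{1414753217}{275811084} \approx -5.1294$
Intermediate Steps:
$\frac{40132}{-21341} + \frac{41989}{\left(W{\left(7 \right)} \left(-8\right) + 56\right) - 12924} = \frac{40132}{-21341} + \frac{41989}{\left(7 \left(-8\right) + 56\right) - 12924} = 40132 \left(- \frac{1}{21341}\right) + \frac{41989}{\left(-56 + 56\right) - 12924} = - \frac{40132}{21341} + \frac{41989}{0 - 12924} = - \frac{40132}{21341} + \frac{41989}{-12924} = - \frac{40132}{21341} + 41989 \left(- \frac{1}{12924}\right) = - \frac{40132}{21341} - \frac{41989}{12924} = - \frac{1414753217}{275811084}$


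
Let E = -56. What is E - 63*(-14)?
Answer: 826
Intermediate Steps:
E - 63*(-14) = -56 - 63*(-14) = -56 + 882 = 826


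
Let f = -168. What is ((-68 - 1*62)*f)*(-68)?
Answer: -1485120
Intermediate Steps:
((-68 - 1*62)*f)*(-68) = ((-68 - 1*62)*(-168))*(-68) = ((-68 - 62)*(-168))*(-68) = -130*(-168)*(-68) = 21840*(-68) = -1485120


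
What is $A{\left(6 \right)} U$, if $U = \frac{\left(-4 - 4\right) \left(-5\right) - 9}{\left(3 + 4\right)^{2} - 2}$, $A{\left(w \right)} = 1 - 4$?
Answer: $- \frac{93}{47} \approx -1.9787$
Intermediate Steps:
$A{\left(w \right)} = -3$
$U = \frac{31}{47}$ ($U = \frac{\left(-8\right) \left(-5\right) - 9}{7^{2} - 2} = \frac{40 - 9}{49 - 2} = \frac{31}{47} \approx 0.65957$)
$A{\left(6 \right)} U = \left(-3\right) \frac{31}{47} = - \frac{93}{47}$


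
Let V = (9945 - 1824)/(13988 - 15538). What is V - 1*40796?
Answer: -63241921/1550 ≈ -40801.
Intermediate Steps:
V = -8121/1550 (V = 8121/(-1550) = 8121*(-1/1550) = -8121/1550 ≈ -5.2394)
V - 1*40796 = -8121/1550 - 1*40796 = -8121/1550 - 40796 = -63241921/1550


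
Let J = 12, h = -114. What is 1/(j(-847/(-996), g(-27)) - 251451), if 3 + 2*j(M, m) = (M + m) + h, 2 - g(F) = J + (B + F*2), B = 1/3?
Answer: -1992/500962585 ≈ -3.9763e-6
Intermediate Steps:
B = ⅓ ≈ 0.33333
g(F) = -31/3 - 2*F (g(F) = 2 - (12 + (⅓ + F*2)) = 2 - (12 + (⅓ + 2*F)) = 2 - (37/3 + 2*F) = 2 + (-37/3 - 2*F) = -31/3 - 2*F)
j(M, m) = -117/2 + M/2 + m/2 (j(M, m) = -3/2 + ((M + m) - 114)/2 = -3/2 + (-114 + M + m)/2 = -3/2 + (-57 + M/2 + m/2) = -117/2 + M/2 + m/2)
1/(j(-847/(-996), g(-27)) - 251451) = 1/((-117/2 + (-847/(-996))/2 + (-31/3 - 2*(-27))/2) - 251451) = 1/((-117/2 + (-847*(-1/996))/2 + (-31/3 + 54)/2) - 251451) = 1/((-117/2 + (½)*(847/996) + (½)*(131/3)) - 251451) = 1/((-117/2 + 847/1992 + 131/6) - 251451) = 1/(-72193/1992 - 251451) = 1/(-500962585/1992) = -1992/500962585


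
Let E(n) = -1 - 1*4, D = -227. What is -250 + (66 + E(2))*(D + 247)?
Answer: 970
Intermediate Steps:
E(n) = -5 (E(n) = -1 - 4 = -5)
-250 + (66 + E(2))*(D + 247) = -250 + (66 - 5)*(-227 + 247) = -250 + 61*20 = -250 + 1220 = 970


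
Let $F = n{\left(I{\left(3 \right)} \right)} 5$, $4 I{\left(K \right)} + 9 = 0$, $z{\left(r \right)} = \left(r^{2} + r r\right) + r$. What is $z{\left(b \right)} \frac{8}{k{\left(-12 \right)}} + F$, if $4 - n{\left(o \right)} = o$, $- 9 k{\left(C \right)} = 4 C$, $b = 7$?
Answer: $\frac{755}{4} \approx 188.75$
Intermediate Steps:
$z{\left(r \right)} = r + 2 r^{2}$ ($z{\left(r \right)} = \left(r^{2} + r^{2}\right) + r = 2 r^{2} + r = r + 2 r^{2}$)
$k{\left(C \right)} = - \frac{4 C}{9}$
$I{\left(K \right)} = - \frac{9}{4}$ ($I{\left(K \right)} = - \frac{9}{4} + \frac{1}{4} \cdot 0 = - \frac{9}{4} + 0 = - \frac{9}{4}$)
$n{\left(o \right)} = 4 - o$
$F = \frac{125}{4}$ ($F = \left(4 - - \frac{9}{4}\right) 5 = \left(4 + \frac{9}{4}\right) 5 = \frac{25}{4} \cdot 5 = \frac{125}{4} \approx 31.25$)
$z{\left(b \right)} \frac{8}{k{\left(-12 \right)}} + F = 7 \left(1 + 2 \cdot 7\right) \frac{8}{\left(- \frac{4}{9}\right) \left(-12\right)} + \frac{125}{4} = 7 \left(1 + 14\right) \frac{8}{\frac{16}{3}} + \frac{125}{4} = 7 \cdot 15 \cdot 8 \cdot \frac{3}{16} + \frac{125}{4} = 105 \cdot \frac{3}{2} + \frac{125}{4} = \frac{315}{2} + \frac{125}{4} = \frac{755}{4}$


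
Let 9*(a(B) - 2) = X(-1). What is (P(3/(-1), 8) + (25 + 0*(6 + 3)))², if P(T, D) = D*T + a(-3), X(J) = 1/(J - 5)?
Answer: 25921/2916 ≈ 8.8892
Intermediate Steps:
X(J) = 1/(-5 + J)
a(B) = 107/54 (a(B) = 2 + 1/(9*(-5 - 1)) = 2 + (⅑)/(-6) = 2 + (⅑)*(-⅙) = 2 - 1/54 = 107/54)
P(T, D) = 107/54 + D*T (P(T, D) = D*T + 107/54 = 107/54 + D*T)
(P(3/(-1), 8) + (25 + 0*(6 + 3)))² = ((107/54 + 8*(3/(-1))) + (25 + 0*(6 + 3)))² = ((107/54 + 8*(3*(-1))) + (25 + 0*9))² = ((107/54 + 8*(-3)) + (25 + 0))² = ((107/54 - 24) + 25)² = (-1189/54 + 25)² = (161/54)² = 25921/2916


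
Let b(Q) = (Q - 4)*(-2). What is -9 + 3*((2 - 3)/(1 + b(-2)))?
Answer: -120/13 ≈ -9.2308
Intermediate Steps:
b(Q) = 8 - 2*Q (b(Q) = (-4 + Q)*(-2) = 8 - 2*Q)
-9 + 3*((2 - 3)/(1 + b(-2))) = -9 + 3*((2 - 3)/(1 + (8 - 2*(-2)))) = -9 + 3*(-1/(1 + (8 + 4))) = -9 + 3*(-1/(1 + 12)) = -9 + 3*(-1/13) = -9 - 3/13 = -120/13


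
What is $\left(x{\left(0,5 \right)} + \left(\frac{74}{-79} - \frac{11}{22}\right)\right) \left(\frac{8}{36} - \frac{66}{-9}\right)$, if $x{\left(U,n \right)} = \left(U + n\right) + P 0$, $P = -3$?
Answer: $\frac{19142}{711} \approx 26.923$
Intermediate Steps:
$x{\left(U,n \right)} = U + n$ ($x{\left(U,n \right)} = \left(U + n\right) - 0 = \left(U + n\right) + 0 = U + n$)
$\left(x{\left(0,5 \right)} + \left(\frac{74}{-79} - \frac{11}{22}\right)\right) \left(\frac{8}{36} - \frac{66}{-9}\right) = \left(\left(0 + 5\right) + \left(\frac{74}{-79} - \frac{11}{22}\right)\right) \left(\frac{8}{36} - \frac{66}{-9}\right) = \left(5 + \left(74 \left(- \frac{1}{79}\right) - \frac{1}{2}\right)\right) \left(8 \cdot \frac{1}{36} - - \frac{22}{3}\right) = \left(5 - \frac{227}{158}\right) \left(\frac{2}{9} + \frac{22}{3}\right) = \left(5 - \frac{227}{158}\right) \frac{68}{9} = \frac{563}{158} \cdot \frac{68}{9} = \frac{19142}{711}$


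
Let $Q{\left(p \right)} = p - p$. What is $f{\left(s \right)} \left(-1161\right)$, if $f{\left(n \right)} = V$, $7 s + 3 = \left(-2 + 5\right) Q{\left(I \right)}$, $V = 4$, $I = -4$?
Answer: $-4644$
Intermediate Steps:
$Q{\left(p \right)} = 0$
$s = - \frac{3}{7}$ ($s = - \frac{3}{7} + \frac{\left(-2 + 5\right) 0}{7} = - \frac{3}{7} + \frac{3 \cdot 0}{7} = - \frac{3}{7} + \frac{1}{7} \cdot 0 = - \frac{3}{7} + 0 = - \frac{3}{7} \approx -0.42857$)
$f{\left(n \right)} = 4$
$f{\left(s \right)} \left(-1161\right) = 4 \left(-1161\right) = -4644$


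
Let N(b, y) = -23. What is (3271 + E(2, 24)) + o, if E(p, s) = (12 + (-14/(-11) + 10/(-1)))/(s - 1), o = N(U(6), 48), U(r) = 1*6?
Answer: 821780/253 ≈ 3248.1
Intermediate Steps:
U(r) = 6
o = -23
E(p, s) = 36/(11*(-1 + s)) (E(p, s) = (12 + (-14*(-1/11) + 10*(-1)))/(-1 + s) = (12 + (14/11 - 10))/(-1 + s) = (12 - 96/11)/(-1 + s) = 36/(11*(-1 + s)))
(3271 + E(2, 24)) + o = (3271 + 36/(11*(-1 + 24))) - 23 = (3271 + (36/11)/23) - 23 = (3271 + (36/11)*(1/23)) - 23 = (3271 + 36/253) - 23 = 827599/253 - 23 = 821780/253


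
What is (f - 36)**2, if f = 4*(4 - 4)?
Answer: 1296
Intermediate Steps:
f = 0 (f = 4*0 = 0)
(f - 36)**2 = (0 - 36)**2 = (-36)**2 = 1296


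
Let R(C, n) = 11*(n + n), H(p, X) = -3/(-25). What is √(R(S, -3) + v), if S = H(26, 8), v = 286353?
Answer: √286287 ≈ 535.06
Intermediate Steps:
H(p, X) = 3/25 (H(p, X) = -3*(-1/25) = 3/25)
S = 3/25 ≈ 0.12000
R(C, n) = 22*n (R(C, n) = 11*(2*n) = 22*n)
√(R(S, -3) + v) = √(22*(-3) + 286353) = √(-66 + 286353) = √286287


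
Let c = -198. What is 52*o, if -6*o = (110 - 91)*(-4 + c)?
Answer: 99788/3 ≈ 33263.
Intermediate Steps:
o = 1919/3 (o = -(110 - 91)*(-4 - 198)/6 = -19*(-202)/6 = -1/6*(-3838) = 1919/3 ≈ 639.67)
52*o = 52*(1919/3) = 99788/3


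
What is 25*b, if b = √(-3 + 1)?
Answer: 25*I*√2 ≈ 35.355*I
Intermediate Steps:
b = I*√2 (b = √(-2) = I*√2 ≈ 1.4142*I)
25*b = 25*(I*√2) = 25*I*√2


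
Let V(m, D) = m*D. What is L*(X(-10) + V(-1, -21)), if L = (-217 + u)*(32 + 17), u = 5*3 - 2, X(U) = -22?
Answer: 9996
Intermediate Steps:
u = 13 (u = 15 - 2 = 13)
L = -9996 (L = (-217 + 13)*(32 + 17) = -204*49 = -9996)
V(m, D) = D*m
L*(X(-10) + V(-1, -21)) = -9996*(-22 - 21*(-1)) = -9996*(-22 + 21) = -9996*(-1) = 9996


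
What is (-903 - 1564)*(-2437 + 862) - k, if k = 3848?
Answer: 3881677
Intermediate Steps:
(-903 - 1564)*(-2437 + 862) - k = (-903 - 1564)*(-2437 + 862) - 1*3848 = -2467*(-1575) - 3848 = 3885525 - 3848 = 3881677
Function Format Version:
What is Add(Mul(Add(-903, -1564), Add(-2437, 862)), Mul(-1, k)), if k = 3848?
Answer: 3881677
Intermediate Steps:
Add(Mul(Add(-903, -1564), Add(-2437, 862)), Mul(-1, k)) = Add(Mul(Add(-903, -1564), Add(-2437, 862)), Mul(-1, 3848)) = Add(Mul(-2467, -1575), -3848) = Add(3885525, -3848) = 3881677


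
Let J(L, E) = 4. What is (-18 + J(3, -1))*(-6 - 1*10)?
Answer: 224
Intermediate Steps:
(-18 + J(3, -1))*(-6 - 1*10) = (-18 + 4)*(-6 - 1*10) = -14*(-6 - 10) = -14*(-16) = 224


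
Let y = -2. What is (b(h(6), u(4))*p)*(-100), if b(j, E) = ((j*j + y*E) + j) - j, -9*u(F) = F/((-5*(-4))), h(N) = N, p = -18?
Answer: 64880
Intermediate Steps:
u(F) = -F/180 (u(F) = -F/(9*((-5*(-4)))) = -F/(9*20) = -F/180)
b(j, E) = j² - 2*E (b(j, E) = ((j*j - 2*E) + j) - j = ((j² - 2*E) + j) - j = (j + j² - 2*E) - j = j² - 2*E)
(b(h(6), u(4))*p)*(-100) = ((6² - (-1)*4/90)*(-18))*(-100) = ((36 - 2*(-1/45))*(-18))*(-100) = ((36 + 2/45)*(-18))*(-100) = ((1622/45)*(-18))*(-100) = -3244/5*(-100) = 64880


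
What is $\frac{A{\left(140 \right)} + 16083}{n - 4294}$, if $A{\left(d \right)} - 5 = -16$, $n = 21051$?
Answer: $\frac{16072}{16757} \approx 0.95912$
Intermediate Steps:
$A{\left(d \right)} = -11$ ($A{\left(d \right)} = 5 - 16 = -11$)
$\frac{A{\left(140 \right)} + 16083}{n - 4294} = \frac{-11 + 16083}{21051 - 4294} = \frac{16072}{16757}$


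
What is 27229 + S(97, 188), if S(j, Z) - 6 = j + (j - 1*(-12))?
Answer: 27441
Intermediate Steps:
S(j, Z) = 18 + 2*j (S(j, Z) = 6 + (j + (j - 1*(-12))) = 6 + (j + (j + 12)) = 6 + (j + (12 + j)) = 6 + (12 + 2*j) = 18 + 2*j)
27229 + S(97, 188) = 27229 + (18 + 2*97) = 27229 + (18 + 194) = 27229 + 212 = 27441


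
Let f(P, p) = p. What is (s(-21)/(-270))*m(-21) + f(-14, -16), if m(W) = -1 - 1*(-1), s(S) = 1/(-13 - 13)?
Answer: -16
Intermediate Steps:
s(S) = -1/26 (s(S) = 1/(-26) = -1/26)
m(W) = 0 (m(W) = -1 + 1 = 0)
(s(-21)/(-270))*m(-21) + f(-14, -16) = -1/26/(-270)*0 - 16 = -1/26*(-1/270)*0 - 16 = (1/7020)*0 - 16 = 0 - 16 = -16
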